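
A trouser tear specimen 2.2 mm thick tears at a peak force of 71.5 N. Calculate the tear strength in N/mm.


Tear strength = force / thickness
= 71.5 / 2.2
= 32.5 N/mm

32.5 N/mm


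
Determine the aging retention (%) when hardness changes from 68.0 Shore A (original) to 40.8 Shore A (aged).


Retention = aged / original * 100
= 40.8 / 68.0 * 100
= 60.0%

60.0%


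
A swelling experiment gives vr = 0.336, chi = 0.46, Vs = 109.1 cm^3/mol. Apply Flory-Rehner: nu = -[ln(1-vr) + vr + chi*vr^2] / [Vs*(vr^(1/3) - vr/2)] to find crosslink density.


ln(1 - vr) = ln(1 - 0.336) = -0.4095
Numerator = -((-0.4095) + 0.336 + 0.46 * 0.336^2) = 0.0215
Denominator = 109.1 * (0.336^(1/3) - 0.336/2) = 57.5181
nu = 0.0215 / 57.5181 = 3.7451e-04 mol/cm^3

3.7451e-04 mol/cm^3


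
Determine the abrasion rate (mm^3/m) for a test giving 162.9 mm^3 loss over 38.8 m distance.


Rate = volume_loss / distance
= 162.9 / 38.8
= 4.198 mm^3/m

4.198 mm^3/m


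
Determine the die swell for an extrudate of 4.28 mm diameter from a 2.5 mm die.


Die swell ratio = D_extrudate / D_die
= 4.28 / 2.5
= 1.712

Die swell = 1.712


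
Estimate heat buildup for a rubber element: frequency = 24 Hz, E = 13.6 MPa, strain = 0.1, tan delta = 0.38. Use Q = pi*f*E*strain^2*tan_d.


Q = pi * f * E * strain^2 * tan_d
= pi * 24 * 13.6 * 0.1^2 * 0.38
= pi * 24 * 13.6 * 0.0100 * 0.38
= 3.8966

Q = 3.8966


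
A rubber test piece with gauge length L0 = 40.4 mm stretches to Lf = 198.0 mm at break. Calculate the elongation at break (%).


Elongation = (Lf - L0) / L0 * 100
= (198.0 - 40.4) / 40.4 * 100
= 157.6 / 40.4 * 100
= 390.1%

390.1%


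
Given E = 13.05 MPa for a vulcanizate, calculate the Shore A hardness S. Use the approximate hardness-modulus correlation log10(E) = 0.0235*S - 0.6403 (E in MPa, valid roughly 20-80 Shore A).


log10(E) = 0.0235*S - 0.6403  =>  S = (log10(E) + 0.6403) / 0.0235
log10(13.05) = 1.115611
S = (1.115611 + 0.6403) / 0.0235 = 1.755911 / 0.0235
S = 74.7

Shore A = 74.7


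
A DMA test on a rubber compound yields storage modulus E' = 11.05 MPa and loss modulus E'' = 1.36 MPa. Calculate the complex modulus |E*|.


|E*| = sqrt(E'^2 + E''^2)
= sqrt(11.05^2 + 1.36^2)
= sqrt(122.1025 + 1.8496)
= 11.133 MPa

11.133 MPa


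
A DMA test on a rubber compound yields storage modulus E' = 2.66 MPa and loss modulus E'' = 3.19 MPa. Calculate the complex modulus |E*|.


|E*| = sqrt(E'^2 + E''^2)
= sqrt(2.66^2 + 3.19^2)
= sqrt(7.0756 + 10.1761)
= 4.154 MPa

4.154 MPa


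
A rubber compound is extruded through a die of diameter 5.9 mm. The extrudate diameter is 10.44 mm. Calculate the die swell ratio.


Die swell ratio = D_extrudate / D_die
= 10.44 / 5.9
= 1.769

Die swell = 1.769


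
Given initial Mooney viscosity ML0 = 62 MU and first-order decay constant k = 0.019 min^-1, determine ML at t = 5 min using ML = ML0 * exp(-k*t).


ML = ML0 * exp(-k * t)
ML = 62 * exp(-0.019 * 5)
ML = 62 * 0.9094
ML = 56.38 MU

56.38 MU


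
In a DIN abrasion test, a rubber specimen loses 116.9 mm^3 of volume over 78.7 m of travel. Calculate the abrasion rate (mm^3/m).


Rate = volume_loss / distance
= 116.9 / 78.7
= 1.485 mm^3/m

1.485 mm^3/m


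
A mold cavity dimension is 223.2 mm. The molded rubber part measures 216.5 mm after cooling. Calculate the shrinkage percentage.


Shrinkage = (mold - part) / mold * 100
= (223.2 - 216.5) / 223.2 * 100
= 6.7 / 223.2 * 100
= 3.0%

3.0%


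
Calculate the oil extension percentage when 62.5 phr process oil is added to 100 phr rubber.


Oil % = oil / (100 + oil) * 100
= 62.5 / (100 + 62.5) * 100
= 62.5 / 162.5 * 100
= 38.46%

38.46%


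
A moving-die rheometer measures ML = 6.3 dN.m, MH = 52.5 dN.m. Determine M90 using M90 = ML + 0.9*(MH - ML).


M90 = ML + 0.9 * (MH - ML)
M90 = 6.3 + 0.9 * (52.5 - 6.3)
M90 = 6.3 + 0.9 * 46.2
M90 = 47.88 dN.m

47.88 dN.m


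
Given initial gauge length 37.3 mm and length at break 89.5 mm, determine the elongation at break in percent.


Elongation = (Lf - L0) / L0 * 100
= (89.5 - 37.3) / 37.3 * 100
= 52.2 / 37.3 * 100
= 139.9%

139.9%


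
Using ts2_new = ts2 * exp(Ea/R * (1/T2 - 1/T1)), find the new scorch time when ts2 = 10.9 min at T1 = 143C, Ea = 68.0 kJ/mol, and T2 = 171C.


Convert temperatures: T1 = 143 + 273.15 = 416.15 K, T2 = 171 + 273.15 = 444.15 K
ts2_new = 10.9 * exp(68000 / 8.314 * (1/444.15 - 1/416.15))
1/T2 - 1/T1 = -1.5149e-04
ts2_new = 3.16 min

3.16 min


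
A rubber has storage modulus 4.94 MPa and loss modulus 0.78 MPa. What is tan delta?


tan delta = E'' / E'
= 0.78 / 4.94
= 0.1579

tan delta = 0.1579


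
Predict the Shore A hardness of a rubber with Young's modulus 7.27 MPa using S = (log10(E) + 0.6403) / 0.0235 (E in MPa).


log10(E) = 0.0235*S - 0.6403  =>  S = (log10(E) + 0.6403) / 0.0235
log10(7.27) = 0.861534
S = (0.861534 + 0.6403) / 0.0235 = 1.501834 / 0.0235
S = 63.9

Shore A = 63.9


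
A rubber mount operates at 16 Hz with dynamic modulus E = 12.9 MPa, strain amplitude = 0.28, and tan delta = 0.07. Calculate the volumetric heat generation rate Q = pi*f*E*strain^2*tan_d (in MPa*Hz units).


Q = pi * f * E * strain^2 * tan_d
= pi * 16 * 12.9 * 0.28^2 * 0.07
= pi * 16 * 12.9 * 0.0784 * 0.07
= 3.5586

Q = 3.5586


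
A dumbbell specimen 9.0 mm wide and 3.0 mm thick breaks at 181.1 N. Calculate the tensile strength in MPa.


Area = width * thickness = 9.0 * 3.0 = 27.0 mm^2
TS = force / area = 181.1 / 27.0 = 6.71 MPa

6.71 MPa


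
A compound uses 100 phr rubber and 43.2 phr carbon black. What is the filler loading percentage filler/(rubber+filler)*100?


Filler % = filler / (rubber + filler) * 100
= 43.2 / (100 + 43.2) * 100
= 43.2 / 143.2 * 100
= 30.17%

30.17%


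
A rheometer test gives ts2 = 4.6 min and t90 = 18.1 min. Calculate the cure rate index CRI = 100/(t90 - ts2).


CRI = 100 / (t90 - ts2)
= 100 / (18.1 - 4.6)
= 100 / 13.5
= 7.41 min^-1

7.41 min^-1


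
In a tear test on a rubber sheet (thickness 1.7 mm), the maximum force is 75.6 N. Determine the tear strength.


Tear strength = force / thickness
= 75.6 / 1.7
= 44.47 N/mm

44.47 N/mm


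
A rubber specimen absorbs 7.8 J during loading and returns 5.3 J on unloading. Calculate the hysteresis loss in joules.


Hysteresis loss = loading - unloading
= 7.8 - 5.3
= 2.5 J

2.5 J


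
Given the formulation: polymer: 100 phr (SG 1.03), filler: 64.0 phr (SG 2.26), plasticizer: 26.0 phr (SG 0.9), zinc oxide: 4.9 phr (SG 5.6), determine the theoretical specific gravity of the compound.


Sum of weights = 194.9
Volume contributions:
  polymer: 100/1.03 = 97.0874
  filler: 64.0/2.26 = 28.3186
  plasticizer: 26.0/0.9 = 28.8889
  zinc oxide: 4.9/5.6 = 0.8750
Sum of volumes = 155.1699
SG = 194.9 / 155.1699 = 1.256

SG = 1.256


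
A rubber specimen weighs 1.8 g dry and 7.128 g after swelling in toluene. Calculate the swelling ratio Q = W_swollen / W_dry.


Q = W_swollen / W_dry
Q = 7.128 / 1.8
Q = 3.96

Q = 3.96


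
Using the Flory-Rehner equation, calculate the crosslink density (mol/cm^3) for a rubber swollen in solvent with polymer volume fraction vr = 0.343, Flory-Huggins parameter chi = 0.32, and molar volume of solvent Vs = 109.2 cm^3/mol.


ln(1 - vr) = ln(1 - 0.343) = -0.4201
Numerator = -((-0.4201) + 0.343 + 0.32 * 0.343^2) = 0.0394
Denominator = 109.2 * (0.343^(1/3) - 0.343/2) = 57.7122
nu = 0.0394 / 57.7122 = 6.8311e-04 mol/cm^3

6.8311e-04 mol/cm^3


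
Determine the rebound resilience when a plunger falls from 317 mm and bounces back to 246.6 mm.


Resilience = h_rebound / h_drop * 100
= 246.6 / 317 * 100
= 77.8%

77.8%


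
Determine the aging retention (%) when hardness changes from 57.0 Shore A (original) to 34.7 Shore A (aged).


Retention = aged / original * 100
= 34.7 / 57.0 * 100
= 60.9%

60.9%


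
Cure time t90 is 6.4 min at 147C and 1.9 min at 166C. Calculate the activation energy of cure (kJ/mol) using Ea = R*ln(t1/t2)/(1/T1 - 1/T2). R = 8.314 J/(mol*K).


T1 = 420.15 K, T2 = 439.15 K
1/T1 - 1/T2 = 1.0298e-04
ln(t1/t2) = ln(6.4/1.9) = 1.2144
Ea = 8.314 * 1.2144 / 1.0298e-04 = 98050.8144 J/mol
Ea = 98.05 kJ/mol

98.05 kJ/mol


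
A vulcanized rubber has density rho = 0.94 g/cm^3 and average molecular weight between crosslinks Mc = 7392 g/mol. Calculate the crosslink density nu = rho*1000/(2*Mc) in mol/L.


nu = rho * 1000 / (2 * Mc)
nu = 0.94 * 1000 / (2 * 7392)
nu = 940.0 / 14784
nu = 0.0636 mol/L

0.0636 mol/L


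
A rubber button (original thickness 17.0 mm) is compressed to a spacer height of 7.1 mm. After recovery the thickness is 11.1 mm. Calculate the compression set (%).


CS = (t0 - recovered) / (t0 - ts) * 100
= (17.0 - 11.1) / (17.0 - 7.1) * 100
= 5.9 / 9.9 * 100
= 59.6%

59.6%


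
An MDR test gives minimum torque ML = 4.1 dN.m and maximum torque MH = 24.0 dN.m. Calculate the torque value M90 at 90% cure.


M90 = ML + 0.9 * (MH - ML)
M90 = 4.1 + 0.9 * (24.0 - 4.1)
M90 = 4.1 + 0.9 * 19.9
M90 = 22.01 dN.m

22.01 dN.m


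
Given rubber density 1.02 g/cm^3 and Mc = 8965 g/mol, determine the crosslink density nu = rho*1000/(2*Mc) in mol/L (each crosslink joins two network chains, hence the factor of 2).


nu = rho * 1000 / (2 * Mc)
nu = 1.02 * 1000 / (2 * 8965)
nu = 1020.0 / 17930
nu = 0.0569 mol/L

0.0569 mol/L


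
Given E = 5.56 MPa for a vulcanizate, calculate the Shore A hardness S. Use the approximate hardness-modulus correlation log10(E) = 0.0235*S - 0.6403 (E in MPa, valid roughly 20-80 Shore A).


log10(E) = 0.0235*S - 0.6403  =>  S = (log10(E) + 0.6403) / 0.0235
log10(5.56) = 0.745075
S = (0.745075 + 0.6403) / 0.0235 = 1.385375 / 0.0235
S = 59.0

Shore A = 59.0


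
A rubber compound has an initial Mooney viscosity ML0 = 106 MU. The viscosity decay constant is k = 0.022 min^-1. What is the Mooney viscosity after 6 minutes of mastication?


ML = ML0 * exp(-k * t)
ML = 106 * exp(-0.022 * 6)
ML = 106 * 0.8763
ML = 92.89 MU

92.89 MU


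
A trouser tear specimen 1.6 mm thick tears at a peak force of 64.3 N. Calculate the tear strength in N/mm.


Tear strength = force / thickness
= 64.3 / 1.6
= 40.19 N/mm

40.19 N/mm


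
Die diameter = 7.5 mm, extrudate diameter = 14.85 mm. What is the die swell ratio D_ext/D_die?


Die swell ratio = D_extrudate / D_die
= 14.85 / 7.5
= 1.98

Die swell = 1.98


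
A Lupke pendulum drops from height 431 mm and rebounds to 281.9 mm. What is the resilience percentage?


Resilience = h_rebound / h_drop * 100
= 281.9 / 431 * 100
= 65.4%

65.4%


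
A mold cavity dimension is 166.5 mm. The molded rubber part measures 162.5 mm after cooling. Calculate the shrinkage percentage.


Shrinkage = (mold - part) / mold * 100
= (166.5 - 162.5) / 166.5 * 100
= 4.0 / 166.5 * 100
= 2.4%

2.4%


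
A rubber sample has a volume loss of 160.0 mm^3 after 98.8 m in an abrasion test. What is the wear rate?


Rate = volume_loss / distance
= 160.0 / 98.8
= 1.619 mm^3/m

1.619 mm^3/m


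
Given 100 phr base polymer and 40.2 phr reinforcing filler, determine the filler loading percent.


Filler % = filler / (rubber + filler) * 100
= 40.2 / (100 + 40.2) * 100
= 40.2 / 140.2 * 100
= 28.67%

28.67%


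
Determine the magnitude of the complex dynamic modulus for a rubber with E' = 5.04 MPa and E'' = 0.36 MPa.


|E*| = sqrt(E'^2 + E''^2)
= sqrt(5.04^2 + 0.36^2)
= sqrt(25.4016 + 0.1296)
= 5.053 MPa

5.053 MPa


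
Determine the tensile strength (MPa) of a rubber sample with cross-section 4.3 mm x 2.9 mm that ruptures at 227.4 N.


Area = width * thickness = 4.3 * 2.9 = 12.47 mm^2
TS = force / area = 227.4 / 12.47 = 18.24 MPa

18.24 MPa


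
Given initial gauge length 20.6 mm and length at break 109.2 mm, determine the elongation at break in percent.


Elongation = (Lf - L0) / L0 * 100
= (109.2 - 20.6) / 20.6 * 100
= 88.6 / 20.6 * 100
= 430.1%

430.1%


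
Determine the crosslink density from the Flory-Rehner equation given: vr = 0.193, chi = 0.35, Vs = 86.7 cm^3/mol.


ln(1 - vr) = ln(1 - 0.193) = -0.2144
Numerator = -((-0.2144) + 0.193 + 0.35 * 0.193^2) = 0.0084
Denominator = 86.7 * (0.193^(1/3) - 0.193/2) = 41.7374
nu = 0.0084 / 41.7374 = 2.0113e-04 mol/cm^3

2.0113e-04 mol/cm^3


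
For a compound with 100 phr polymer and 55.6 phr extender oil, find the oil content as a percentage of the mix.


Oil % = oil / (100 + oil) * 100
= 55.6 / (100 + 55.6) * 100
= 55.6 / 155.6 * 100
= 35.73%

35.73%


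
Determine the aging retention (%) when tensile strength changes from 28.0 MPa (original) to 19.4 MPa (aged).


Retention = aged / original * 100
= 19.4 / 28.0 * 100
= 69.3%

69.3%


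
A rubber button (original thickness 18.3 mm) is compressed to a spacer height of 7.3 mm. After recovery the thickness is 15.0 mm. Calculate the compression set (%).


CS = (t0 - recovered) / (t0 - ts) * 100
= (18.3 - 15.0) / (18.3 - 7.3) * 100
= 3.3 / 11.0 * 100
= 30.0%

30.0%


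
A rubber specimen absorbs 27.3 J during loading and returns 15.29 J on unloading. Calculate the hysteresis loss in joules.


Hysteresis loss = loading - unloading
= 27.3 - 15.29
= 12.01 J

12.01 J


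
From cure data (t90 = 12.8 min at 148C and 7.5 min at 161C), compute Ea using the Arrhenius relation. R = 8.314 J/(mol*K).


T1 = 421.15 K, T2 = 434.15 K
1/T1 - 1/T2 = 7.1100e-05
ln(t1/t2) = ln(12.8/7.5) = 0.5345
Ea = 8.314 * 0.5345 / 7.1100e-05 = 62506.5076 J/mol
Ea = 62.51 kJ/mol

62.51 kJ/mol


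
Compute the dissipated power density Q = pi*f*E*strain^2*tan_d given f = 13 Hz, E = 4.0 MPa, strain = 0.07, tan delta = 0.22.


Q = pi * f * E * strain^2 * tan_d
= pi * 13 * 4.0 * 0.07^2 * 0.22
= pi * 13 * 4.0 * 0.0049 * 0.22
= 0.1761

Q = 0.1761


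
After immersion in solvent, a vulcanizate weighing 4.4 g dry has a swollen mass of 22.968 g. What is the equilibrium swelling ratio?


Q = W_swollen / W_dry
Q = 22.968 / 4.4
Q = 5.22

Q = 5.22


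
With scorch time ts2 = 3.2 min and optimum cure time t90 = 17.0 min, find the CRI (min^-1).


CRI = 100 / (t90 - ts2)
= 100 / (17.0 - 3.2)
= 100 / 13.8
= 7.25 min^-1

7.25 min^-1


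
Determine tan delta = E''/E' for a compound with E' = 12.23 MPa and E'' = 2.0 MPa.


tan delta = E'' / E'
= 2.0 / 12.23
= 0.1635

tan delta = 0.1635


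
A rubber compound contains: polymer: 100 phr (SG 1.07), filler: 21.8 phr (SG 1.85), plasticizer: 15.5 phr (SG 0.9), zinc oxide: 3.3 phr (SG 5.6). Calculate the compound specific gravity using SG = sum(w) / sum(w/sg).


Sum of weights = 140.6
Volume contributions:
  polymer: 100/1.07 = 93.4579
  filler: 21.8/1.85 = 11.7838
  plasticizer: 15.5/0.9 = 17.2222
  zinc oxide: 3.3/5.6 = 0.5893
Sum of volumes = 123.0532
SG = 140.6 / 123.0532 = 1.143

SG = 1.143


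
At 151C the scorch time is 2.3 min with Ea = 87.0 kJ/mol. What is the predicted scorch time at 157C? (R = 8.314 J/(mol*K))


Convert temperatures: T1 = 151 + 273.15 = 424.15 K, T2 = 157 + 273.15 = 430.15 K
ts2_new = 2.3 * exp(87000 / 8.314 * (1/430.15 - 1/424.15))
1/T2 - 1/T1 = -3.2886e-05
ts2_new = 1.63 min

1.63 min


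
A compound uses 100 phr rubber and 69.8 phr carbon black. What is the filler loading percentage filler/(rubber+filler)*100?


Filler % = filler / (rubber + filler) * 100
= 69.8 / (100 + 69.8) * 100
= 69.8 / 169.8 * 100
= 41.11%

41.11%


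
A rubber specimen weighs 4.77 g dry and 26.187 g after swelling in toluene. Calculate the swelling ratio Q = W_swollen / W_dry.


Q = W_swollen / W_dry
Q = 26.187 / 4.77
Q = 5.49

Q = 5.49


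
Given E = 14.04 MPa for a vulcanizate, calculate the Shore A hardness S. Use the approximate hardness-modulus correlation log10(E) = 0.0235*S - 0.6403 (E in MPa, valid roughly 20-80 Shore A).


log10(E) = 0.0235*S - 0.6403  =>  S = (log10(E) + 0.6403) / 0.0235
log10(14.04) = 1.147367
S = (1.147367 + 0.6403) / 0.0235 = 1.787667 / 0.0235
S = 76.1

Shore A = 76.1


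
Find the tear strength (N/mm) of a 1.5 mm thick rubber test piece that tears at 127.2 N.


Tear strength = force / thickness
= 127.2 / 1.5
= 84.8 N/mm

84.8 N/mm


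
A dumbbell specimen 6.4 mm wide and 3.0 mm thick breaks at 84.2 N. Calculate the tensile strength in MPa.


Area = width * thickness = 6.4 * 3.0 = 19.2 mm^2
TS = force / area = 84.2 / 19.2 = 4.39 MPa

4.39 MPa


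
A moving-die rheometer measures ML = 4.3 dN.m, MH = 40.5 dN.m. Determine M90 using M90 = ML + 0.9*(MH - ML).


M90 = ML + 0.9 * (MH - ML)
M90 = 4.3 + 0.9 * (40.5 - 4.3)
M90 = 4.3 + 0.9 * 36.2
M90 = 36.88 dN.m

36.88 dN.m


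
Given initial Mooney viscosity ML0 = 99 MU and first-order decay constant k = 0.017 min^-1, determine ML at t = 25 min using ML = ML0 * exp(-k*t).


ML = ML0 * exp(-k * t)
ML = 99 * exp(-0.017 * 25)
ML = 99 * 0.6538
ML = 64.72 MU

64.72 MU


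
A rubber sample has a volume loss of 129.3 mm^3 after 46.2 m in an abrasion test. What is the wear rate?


Rate = volume_loss / distance
= 129.3 / 46.2
= 2.799 mm^3/m

2.799 mm^3/m


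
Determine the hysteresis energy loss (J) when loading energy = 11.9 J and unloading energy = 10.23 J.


Hysteresis loss = loading - unloading
= 11.9 - 10.23
= 1.67 J

1.67 J


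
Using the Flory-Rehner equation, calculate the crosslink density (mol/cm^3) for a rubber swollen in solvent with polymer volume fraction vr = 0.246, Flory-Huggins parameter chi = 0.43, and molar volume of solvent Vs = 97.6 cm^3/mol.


ln(1 - vr) = ln(1 - 0.246) = -0.2824
Numerator = -((-0.2824) + 0.246 + 0.43 * 0.246^2) = 0.0103
Denominator = 97.6 * (0.246^(1/3) - 0.246/2) = 49.1497
nu = 0.0103 / 49.1497 = 2.1040e-04 mol/cm^3

2.1040e-04 mol/cm^3


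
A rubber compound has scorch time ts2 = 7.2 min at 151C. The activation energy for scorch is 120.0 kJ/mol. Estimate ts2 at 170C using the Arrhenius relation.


Convert temperatures: T1 = 151 + 273.15 = 424.15 K, T2 = 170 + 273.15 = 443.15 K
ts2_new = 7.2 * exp(120000 / 8.314 * (1/443.15 - 1/424.15))
1/T2 - 1/T1 = -1.0108e-04
ts2_new = 1.67 min

1.67 min


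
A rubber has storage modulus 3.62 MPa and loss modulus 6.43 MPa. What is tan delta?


tan delta = E'' / E'
= 6.43 / 3.62
= 1.7762

tan delta = 1.7762


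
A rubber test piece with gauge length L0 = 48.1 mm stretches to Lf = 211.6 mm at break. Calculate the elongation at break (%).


Elongation = (Lf - L0) / L0 * 100
= (211.6 - 48.1) / 48.1 * 100
= 163.5 / 48.1 * 100
= 339.9%

339.9%


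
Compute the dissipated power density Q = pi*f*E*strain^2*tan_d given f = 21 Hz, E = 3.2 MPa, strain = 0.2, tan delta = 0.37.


Q = pi * f * E * strain^2 * tan_d
= pi * 21 * 3.2 * 0.2^2 * 0.37
= pi * 21 * 3.2 * 0.0400 * 0.37
= 3.1245

Q = 3.1245


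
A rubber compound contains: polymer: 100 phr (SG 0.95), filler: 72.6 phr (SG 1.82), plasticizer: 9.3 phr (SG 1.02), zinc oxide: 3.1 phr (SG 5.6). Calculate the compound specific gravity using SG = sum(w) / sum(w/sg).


Sum of weights = 185.0
Volume contributions:
  polymer: 100/0.95 = 105.2632
  filler: 72.6/1.82 = 39.8901
  plasticizer: 9.3/1.02 = 9.1176
  zinc oxide: 3.1/5.6 = 0.5536
Sum of volumes = 154.8245
SG = 185.0 / 154.8245 = 1.195

SG = 1.195


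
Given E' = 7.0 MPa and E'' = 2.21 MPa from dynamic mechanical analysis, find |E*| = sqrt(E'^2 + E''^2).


|E*| = sqrt(E'^2 + E''^2)
= sqrt(7.0^2 + 2.21^2)
= sqrt(49.0000 + 4.8841)
= 7.341 MPa

7.341 MPa


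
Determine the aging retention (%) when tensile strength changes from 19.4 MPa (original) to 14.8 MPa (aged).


Retention = aged / original * 100
= 14.8 / 19.4 * 100
= 76.3%

76.3%


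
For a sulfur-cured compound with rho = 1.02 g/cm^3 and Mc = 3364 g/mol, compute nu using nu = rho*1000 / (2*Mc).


nu = rho * 1000 / (2 * Mc)
nu = 1.02 * 1000 / (2 * 3364)
nu = 1020.0 / 6728
nu = 0.1516 mol/L

0.1516 mol/L


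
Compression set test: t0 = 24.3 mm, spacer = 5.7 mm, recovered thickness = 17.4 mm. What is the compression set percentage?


CS = (t0 - recovered) / (t0 - ts) * 100
= (24.3 - 17.4) / (24.3 - 5.7) * 100
= 6.9 / 18.6 * 100
= 37.1%

37.1%


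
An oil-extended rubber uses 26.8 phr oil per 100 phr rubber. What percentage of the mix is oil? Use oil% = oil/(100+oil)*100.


Oil % = oil / (100 + oil) * 100
= 26.8 / (100 + 26.8) * 100
= 26.8 / 126.8 * 100
= 21.14%

21.14%


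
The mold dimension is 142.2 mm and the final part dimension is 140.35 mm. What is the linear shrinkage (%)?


Shrinkage = (mold - part) / mold * 100
= (142.2 - 140.35) / 142.2 * 100
= 1.85 / 142.2 * 100
= 1.3%

1.3%


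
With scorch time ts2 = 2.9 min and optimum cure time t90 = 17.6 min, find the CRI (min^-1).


CRI = 100 / (t90 - ts2)
= 100 / (17.6 - 2.9)
= 100 / 14.7
= 6.8 min^-1

6.8 min^-1


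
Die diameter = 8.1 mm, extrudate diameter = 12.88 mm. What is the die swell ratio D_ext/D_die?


Die swell ratio = D_extrudate / D_die
= 12.88 / 8.1
= 1.59

Die swell = 1.59


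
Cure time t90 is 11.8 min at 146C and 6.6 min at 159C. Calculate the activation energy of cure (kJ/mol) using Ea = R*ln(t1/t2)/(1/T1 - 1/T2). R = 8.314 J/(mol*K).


T1 = 419.15 K, T2 = 432.15 K
1/T1 - 1/T2 = 7.1769e-05
ln(t1/t2) = ln(11.8/6.6) = 0.5810
Ea = 8.314 * 0.5810 / 7.1769e-05 = 67308.3779 J/mol
Ea = 67.31 kJ/mol

67.31 kJ/mol


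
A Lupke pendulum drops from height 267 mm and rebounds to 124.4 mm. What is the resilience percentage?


Resilience = h_rebound / h_drop * 100
= 124.4 / 267 * 100
= 46.6%

46.6%


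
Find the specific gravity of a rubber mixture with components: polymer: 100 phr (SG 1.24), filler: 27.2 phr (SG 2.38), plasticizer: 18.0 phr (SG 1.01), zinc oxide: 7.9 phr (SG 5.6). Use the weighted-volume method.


Sum of weights = 153.1
Volume contributions:
  polymer: 100/1.24 = 80.6452
  filler: 27.2/2.38 = 11.4286
  plasticizer: 18.0/1.01 = 17.8218
  zinc oxide: 7.9/5.6 = 1.4107
Sum of volumes = 111.3062
SG = 153.1 / 111.3062 = 1.375

SG = 1.375


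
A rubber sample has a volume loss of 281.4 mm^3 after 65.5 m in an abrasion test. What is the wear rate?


Rate = volume_loss / distance
= 281.4 / 65.5
= 4.296 mm^3/m

4.296 mm^3/m


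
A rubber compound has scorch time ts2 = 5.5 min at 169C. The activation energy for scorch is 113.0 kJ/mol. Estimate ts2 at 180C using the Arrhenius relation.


Convert temperatures: T1 = 169 + 273.15 = 442.15 K, T2 = 180 + 273.15 = 453.15 K
ts2_new = 5.5 * exp(113000 / 8.314 * (1/453.15 - 1/442.15))
1/T2 - 1/T1 = -5.4901e-05
ts2_new = 2.61 min

2.61 min


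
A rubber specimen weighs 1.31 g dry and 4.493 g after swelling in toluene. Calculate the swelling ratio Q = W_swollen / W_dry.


Q = W_swollen / W_dry
Q = 4.493 / 1.31
Q = 3.43

Q = 3.43


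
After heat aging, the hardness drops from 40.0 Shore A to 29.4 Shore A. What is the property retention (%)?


Retention = aged / original * 100
= 29.4 / 40.0 * 100
= 73.5%

73.5%


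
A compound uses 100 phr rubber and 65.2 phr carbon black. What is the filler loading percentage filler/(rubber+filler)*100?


Filler % = filler / (rubber + filler) * 100
= 65.2 / (100 + 65.2) * 100
= 65.2 / 165.2 * 100
= 39.47%

39.47%


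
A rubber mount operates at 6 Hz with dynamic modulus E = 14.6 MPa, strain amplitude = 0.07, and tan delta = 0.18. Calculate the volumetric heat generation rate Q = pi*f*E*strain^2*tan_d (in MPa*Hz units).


Q = pi * f * E * strain^2 * tan_d
= pi * 6 * 14.6 * 0.07^2 * 0.18
= pi * 6 * 14.6 * 0.0049 * 0.18
= 0.2427

Q = 0.2427


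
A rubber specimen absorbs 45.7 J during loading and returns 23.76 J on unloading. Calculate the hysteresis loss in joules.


Hysteresis loss = loading - unloading
= 45.7 - 23.76
= 21.94 J

21.94 J


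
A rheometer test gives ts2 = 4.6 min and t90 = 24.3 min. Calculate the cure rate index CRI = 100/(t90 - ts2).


CRI = 100 / (t90 - ts2)
= 100 / (24.3 - 4.6)
= 100 / 19.7
= 5.08 min^-1

5.08 min^-1


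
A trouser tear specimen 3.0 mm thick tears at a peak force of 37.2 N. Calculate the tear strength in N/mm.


Tear strength = force / thickness
= 37.2 / 3.0
= 12.4 N/mm

12.4 N/mm


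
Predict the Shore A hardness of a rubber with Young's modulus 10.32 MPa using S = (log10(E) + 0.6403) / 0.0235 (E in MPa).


log10(E) = 0.0235*S - 0.6403  =>  S = (log10(E) + 0.6403) / 0.0235
log10(10.32) = 1.013680
S = (1.013680 + 0.6403) / 0.0235 = 1.653980 / 0.0235
S = 70.4

Shore A = 70.4


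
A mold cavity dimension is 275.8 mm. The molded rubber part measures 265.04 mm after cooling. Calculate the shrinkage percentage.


Shrinkage = (mold - part) / mold * 100
= (275.8 - 265.04) / 275.8 * 100
= 10.76 / 275.8 * 100
= 3.9%

3.9%


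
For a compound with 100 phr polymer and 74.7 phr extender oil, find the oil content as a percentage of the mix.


Oil % = oil / (100 + oil) * 100
= 74.7 / (100 + 74.7) * 100
= 74.7 / 174.7 * 100
= 42.76%

42.76%


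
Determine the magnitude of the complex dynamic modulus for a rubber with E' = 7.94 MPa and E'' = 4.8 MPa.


|E*| = sqrt(E'^2 + E''^2)
= sqrt(7.94^2 + 4.8^2)
= sqrt(63.0436 + 23.0400)
= 9.278 MPa

9.278 MPa


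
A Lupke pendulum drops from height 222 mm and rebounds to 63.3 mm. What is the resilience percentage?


Resilience = h_rebound / h_drop * 100
= 63.3 / 222 * 100
= 28.5%

28.5%


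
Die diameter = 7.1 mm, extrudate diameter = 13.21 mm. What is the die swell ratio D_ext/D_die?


Die swell ratio = D_extrudate / D_die
= 13.21 / 7.1
= 1.861

Die swell = 1.861


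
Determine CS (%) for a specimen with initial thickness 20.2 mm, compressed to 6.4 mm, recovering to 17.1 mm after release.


CS = (t0 - recovered) / (t0 - ts) * 100
= (20.2 - 17.1) / (20.2 - 6.4) * 100
= 3.1 / 13.8 * 100
= 22.5%

22.5%


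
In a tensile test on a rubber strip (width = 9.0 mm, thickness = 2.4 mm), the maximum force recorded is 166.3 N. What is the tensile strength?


Area = width * thickness = 9.0 * 2.4 = 21.6 mm^2
TS = force / area = 166.3 / 21.6 = 7.7 MPa

7.7 MPa


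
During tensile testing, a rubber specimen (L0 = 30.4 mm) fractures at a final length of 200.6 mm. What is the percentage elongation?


Elongation = (Lf - L0) / L0 * 100
= (200.6 - 30.4) / 30.4 * 100
= 170.2 / 30.4 * 100
= 559.9%

559.9%


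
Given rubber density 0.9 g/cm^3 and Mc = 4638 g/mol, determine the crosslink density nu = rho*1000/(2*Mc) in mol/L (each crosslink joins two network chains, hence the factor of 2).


nu = rho * 1000 / (2 * Mc)
nu = 0.9 * 1000 / (2 * 4638)
nu = 900.0 / 9276
nu = 0.0970 mol/L

0.0970 mol/L


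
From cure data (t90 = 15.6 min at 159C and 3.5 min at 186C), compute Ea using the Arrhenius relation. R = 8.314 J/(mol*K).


T1 = 432.15 K, T2 = 459.15 K
1/T1 - 1/T2 = 1.3607e-04
ln(t1/t2) = ln(15.6/3.5) = 1.4945
Ea = 8.314 * 1.4945 / 1.3607e-04 = 91313.2058 J/mol
Ea = 91.31 kJ/mol

91.31 kJ/mol


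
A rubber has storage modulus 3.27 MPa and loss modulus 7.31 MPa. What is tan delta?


tan delta = E'' / E'
= 7.31 / 3.27
= 2.2355

tan delta = 2.2355


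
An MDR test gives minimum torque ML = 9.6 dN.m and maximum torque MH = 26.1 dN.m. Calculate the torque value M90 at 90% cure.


M90 = ML + 0.9 * (MH - ML)
M90 = 9.6 + 0.9 * (26.1 - 9.6)
M90 = 9.6 + 0.9 * 16.5
M90 = 24.45 dN.m

24.45 dN.m


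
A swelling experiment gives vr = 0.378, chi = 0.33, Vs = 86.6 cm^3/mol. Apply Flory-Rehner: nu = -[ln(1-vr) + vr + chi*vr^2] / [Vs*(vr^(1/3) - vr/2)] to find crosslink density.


ln(1 - vr) = ln(1 - 0.378) = -0.4748
Numerator = -((-0.4748) + 0.378 + 0.33 * 0.378^2) = 0.0497
Denominator = 86.6 * (0.378^(1/3) - 0.378/2) = 46.2481
nu = 0.0497 / 46.2481 = 0.0011 mol/cm^3

0.0011 mol/cm^3


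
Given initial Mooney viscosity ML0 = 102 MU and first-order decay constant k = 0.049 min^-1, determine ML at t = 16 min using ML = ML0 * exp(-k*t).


ML = ML0 * exp(-k * t)
ML = 102 * exp(-0.049 * 16)
ML = 102 * 0.4566
ML = 46.57 MU

46.57 MU


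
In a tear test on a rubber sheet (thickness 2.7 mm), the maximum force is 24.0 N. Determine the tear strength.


Tear strength = force / thickness
= 24.0 / 2.7
= 8.89 N/mm

8.89 N/mm


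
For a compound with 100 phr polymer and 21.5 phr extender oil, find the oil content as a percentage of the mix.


Oil % = oil / (100 + oil) * 100
= 21.5 / (100 + 21.5) * 100
= 21.5 / 121.5 * 100
= 17.7%

17.7%


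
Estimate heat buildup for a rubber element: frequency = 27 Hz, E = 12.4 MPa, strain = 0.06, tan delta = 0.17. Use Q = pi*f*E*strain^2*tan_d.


Q = pi * f * E * strain^2 * tan_d
= pi * 27 * 12.4 * 0.06^2 * 0.17
= pi * 27 * 12.4 * 0.0036 * 0.17
= 0.6437

Q = 0.6437


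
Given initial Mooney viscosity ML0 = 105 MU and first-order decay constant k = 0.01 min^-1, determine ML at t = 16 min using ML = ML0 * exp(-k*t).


ML = ML0 * exp(-k * t)
ML = 105 * exp(-0.01 * 16)
ML = 105 * 0.8521
ML = 89.48 MU

89.48 MU


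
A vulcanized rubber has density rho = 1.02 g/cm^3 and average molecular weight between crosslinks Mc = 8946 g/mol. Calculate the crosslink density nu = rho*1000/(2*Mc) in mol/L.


nu = rho * 1000 / (2 * Mc)
nu = 1.02 * 1000 / (2 * 8946)
nu = 1020.0 / 17892
nu = 0.0570 mol/L

0.0570 mol/L


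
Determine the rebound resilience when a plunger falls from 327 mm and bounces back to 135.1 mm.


Resilience = h_rebound / h_drop * 100
= 135.1 / 327 * 100
= 41.3%

41.3%


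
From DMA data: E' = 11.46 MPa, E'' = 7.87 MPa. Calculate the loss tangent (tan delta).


tan delta = E'' / E'
= 7.87 / 11.46
= 0.6867

tan delta = 0.6867


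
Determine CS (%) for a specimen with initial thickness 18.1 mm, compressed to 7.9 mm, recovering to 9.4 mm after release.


CS = (t0 - recovered) / (t0 - ts) * 100
= (18.1 - 9.4) / (18.1 - 7.9) * 100
= 8.7 / 10.2 * 100
= 85.3%

85.3%


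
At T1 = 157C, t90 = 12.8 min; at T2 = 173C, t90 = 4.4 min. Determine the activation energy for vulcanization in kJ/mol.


T1 = 430.15 K, T2 = 446.15 K
1/T1 - 1/T2 = 8.3372e-05
ln(t1/t2) = ln(12.8/4.4) = 1.0678
Ea = 8.314 * 1.0678 / 8.3372e-05 = 106487.1744 J/mol
Ea = 106.49 kJ/mol

106.49 kJ/mol


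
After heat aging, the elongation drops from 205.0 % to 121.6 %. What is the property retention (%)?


Retention = aged / original * 100
= 121.6 / 205.0 * 100
= 59.3%

59.3%


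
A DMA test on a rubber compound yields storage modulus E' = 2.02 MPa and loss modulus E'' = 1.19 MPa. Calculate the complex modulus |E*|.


|E*| = sqrt(E'^2 + E''^2)
= sqrt(2.02^2 + 1.19^2)
= sqrt(4.0804 + 1.4161)
= 2.344 MPa

2.344 MPa


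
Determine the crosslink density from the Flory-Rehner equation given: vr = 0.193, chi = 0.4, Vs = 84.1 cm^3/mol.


ln(1 - vr) = ln(1 - 0.193) = -0.2144
Numerator = -((-0.2144) + 0.193 + 0.4 * 0.193^2) = 0.0065
Denominator = 84.1 * (0.193^(1/3) - 0.193/2) = 40.4857
nu = 0.0065 / 40.4857 = 1.6134e-04 mol/cm^3

1.6134e-04 mol/cm^3


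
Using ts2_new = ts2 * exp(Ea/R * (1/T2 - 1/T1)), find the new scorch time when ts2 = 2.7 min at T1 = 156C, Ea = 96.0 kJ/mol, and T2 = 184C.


Convert temperatures: T1 = 156 + 273.15 = 429.15 K, T2 = 184 + 273.15 = 457.15 K
ts2_new = 2.7 * exp(96000 / 8.314 * (1/457.15 - 1/429.15))
1/T2 - 1/T1 = -1.4272e-04
ts2_new = 0.52 min

0.52 min


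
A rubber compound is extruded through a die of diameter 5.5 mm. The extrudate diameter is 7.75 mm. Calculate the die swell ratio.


Die swell ratio = D_extrudate / D_die
= 7.75 / 5.5
= 1.409

Die swell = 1.409


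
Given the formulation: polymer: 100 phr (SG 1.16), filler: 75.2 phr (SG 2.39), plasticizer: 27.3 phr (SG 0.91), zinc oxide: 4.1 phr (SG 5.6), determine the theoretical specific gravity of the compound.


Sum of weights = 206.6
Volume contributions:
  polymer: 100/1.16 = 86.2069
  filler: 75.2/2.39 = 31.4644
  plasticizer: 27.3/0.91 = 30.0000
  zinc oxide: 4.1/5.6 = 0.7321
Sum of volumes = 148.4035
SG = 206.6 / 148.4035 = 1.392

SG = 1.392


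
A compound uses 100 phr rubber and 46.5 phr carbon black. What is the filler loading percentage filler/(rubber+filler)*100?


Filler % = filler / (rubber + filler) * 100
= 46.5 / (100 + 46.5) * 100
= 46.5 / 146.5 * 100
= 31.74%

31.74%


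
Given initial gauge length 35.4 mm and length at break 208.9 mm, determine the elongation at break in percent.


Elongation = (Lf - L0) / L0 * 100
= (208.9 - 35.4) / 35.4 * 100
= 173.5 / 35.4 * 100
= 490.1%

490.1%


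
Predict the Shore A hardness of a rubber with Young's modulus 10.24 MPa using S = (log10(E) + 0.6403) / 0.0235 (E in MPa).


log10(E) = 0.0235*S - 0.6403  =>  S = (log10(E) + 0.6403) / 0.0235
log10(10.24) = 1.010300
S = (1.010300 + 0.6403) / 0.0235 = 1.650600 / 0.0235
S = 70.2

Shore A = 70.2


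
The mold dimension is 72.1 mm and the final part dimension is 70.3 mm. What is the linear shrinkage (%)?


Shrinkage = (mold - part) / mold * 100
= (72.1 - 70.3) / 72.1 * 100
= 1.8 / 72.1 * 100
= 2.5%

2.5%


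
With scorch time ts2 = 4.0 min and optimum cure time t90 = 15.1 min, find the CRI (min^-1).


CRI = 100 / (t90 - ts2)
= 100 / (15.1 - 4.0)
= 100 / 11.1
= 9.01 min^-1

9.01 min^-1


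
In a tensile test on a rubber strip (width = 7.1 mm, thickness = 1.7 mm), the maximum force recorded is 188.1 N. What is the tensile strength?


Area = width * thickness = 7.1 * 1.7 = 12.07 mm^2
TS = force / area = 188.1 / 12.07 = 15.58 MPa

15.58 MPa


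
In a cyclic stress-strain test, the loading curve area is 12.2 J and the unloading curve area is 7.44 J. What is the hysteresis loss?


Hysteresis loss = loading - unloading
= 12.2 - 7.44
= 4.76 J

4.76 J


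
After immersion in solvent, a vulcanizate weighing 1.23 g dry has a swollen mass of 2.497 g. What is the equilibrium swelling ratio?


Q = W_swollen / W_dry
Q = 2.497 / 1.23
Q = 2.03

Q = 2.03


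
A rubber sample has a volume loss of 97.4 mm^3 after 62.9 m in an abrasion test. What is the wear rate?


Rate = volume_loss / distance
= 97.4 / 62.9
= 1.548 mm^3/m

1.548 mm^3/m


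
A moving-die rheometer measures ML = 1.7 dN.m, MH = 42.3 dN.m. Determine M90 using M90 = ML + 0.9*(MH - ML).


M90 = ML + 0.9 * (MH - ML)
M90 = 1.7 + 0.9 * (42.3 - 1.7)
M90 = 1.7 + 0.9 * 40.6
M90 = 38.24 dN.m

38.24 dN.m


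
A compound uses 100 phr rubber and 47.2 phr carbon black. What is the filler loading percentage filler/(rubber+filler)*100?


Filler % = filler / (rubber + filler) * 100
= 47.2 / (100 + 47.2) * 100
= 47.2 / 147.2 * 100
= 32.07%

32.07%


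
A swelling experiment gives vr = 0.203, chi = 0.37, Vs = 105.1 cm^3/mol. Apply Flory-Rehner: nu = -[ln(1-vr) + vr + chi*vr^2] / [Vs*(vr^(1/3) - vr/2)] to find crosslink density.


ln(1 - vr) = ln(1 - 0.203) = -0.2269
Numerator = -((-0.2269) + 0.203 + 0.37 * 0.203^2) = 0.0087
Denominator = 105.1 * (0.203^(1/3) - 0.203/2) = 51.1010
nu = 0.0087 / 51.1010 = 1.6934e-04 mol/cm^3

1.6934e-04 mol/cm^3


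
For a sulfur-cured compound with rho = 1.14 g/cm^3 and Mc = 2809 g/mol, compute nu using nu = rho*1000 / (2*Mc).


nu = rho * 1000 / (2 * Mc)
nu = 1.14 * 1000 / (2 * 2809)
nu = 1140.0 / 5618
nu = 0.2029 mol/L

0.2029 mol/L


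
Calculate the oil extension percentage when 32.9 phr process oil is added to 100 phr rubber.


Oil % = oil / (100 + oil) * 100
= 32.9 / (100 + 32.9) * 100
= 32.9 / 132.9 * 100
= 24.76%

24.76%


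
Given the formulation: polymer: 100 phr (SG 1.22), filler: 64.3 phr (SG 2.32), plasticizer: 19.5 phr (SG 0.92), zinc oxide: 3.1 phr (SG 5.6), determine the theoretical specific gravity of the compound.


Sum of weights = 186.9
Volume contributions:
  polymer: 100/1.22 = 81.9672
  filler: 64.3/2.32 = 27.7155
  plasticizer: 19.5/0.92 = 21.1957
  zinc oxide: 3.1/5.6 = 0.5536
Sum of volumes = 131.4320
SG = 186.9 / 131.4320 = 1.422

SG = 1.422


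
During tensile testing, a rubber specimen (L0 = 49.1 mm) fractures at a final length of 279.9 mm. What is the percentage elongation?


Elongation = (Lf - L0) / L0 * 100
= (279.9 - 49.1) / 49.1 * 100
= 230.8 / 49.1 * 100
= 470.1%

470.1%


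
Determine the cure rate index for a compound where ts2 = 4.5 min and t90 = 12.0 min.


CRI = 100 / (t90 - ts2)
= 100 / (12.0 - 4.5)
= 100 / 7.5
= 13.33 min^-1

13.33 min^-1


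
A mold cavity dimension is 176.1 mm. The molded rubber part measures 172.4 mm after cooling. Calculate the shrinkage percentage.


Shrinkage = (mold - part) / mold * 100
= (176.1 - 172.4) / 176.1 * 100
= 3.7 / 176.1 * 100
= 2.1%

2.1%


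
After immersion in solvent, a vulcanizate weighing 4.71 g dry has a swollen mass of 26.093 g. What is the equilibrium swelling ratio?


Q = W_swollen / W_dry
Q = 26.093 / 4.71
Q = 5.54

Q = 5.54


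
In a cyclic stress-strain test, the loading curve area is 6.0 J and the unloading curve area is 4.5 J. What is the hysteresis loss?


Hysteresis loss = loading - unloading
= 6.0 - 4.5
= 1.5 J

1.5 J


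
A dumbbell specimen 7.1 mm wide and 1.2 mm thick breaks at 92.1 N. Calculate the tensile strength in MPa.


Area = width * thickness = 7.1 * 1.2 = 8.52 mm^2
TS = force / area = 92.1 / 8.52 = 10.81 MPa

10.81 MPa


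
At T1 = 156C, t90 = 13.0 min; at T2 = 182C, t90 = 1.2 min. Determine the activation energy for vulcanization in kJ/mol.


T1 = 429.15 K, T2 = 455.15 K
1/T1 - 1/T2 = 1.3311e-04
ln(t1/t2) = ln(13.0/1.2) = 2.3826
Ea = 8.314 * 2.3826 / 1.3311e-04 = 148818.3692 J/mol
Ea = 148.82 kJ/mol

148.82 kJ/mol


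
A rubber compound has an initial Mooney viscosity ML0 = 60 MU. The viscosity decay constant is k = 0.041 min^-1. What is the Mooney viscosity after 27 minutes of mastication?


ML = ML0 * exp(-k * t)
ML = 60 * exp(-0.041 * 27)
ML = 60 * 0.3305
ML = 19.83 MU

19.83 MU


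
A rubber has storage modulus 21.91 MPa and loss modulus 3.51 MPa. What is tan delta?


tan delta = E'' / E'
= 3.51 / 21.91
= 0.1602

tan delta = 0.1602


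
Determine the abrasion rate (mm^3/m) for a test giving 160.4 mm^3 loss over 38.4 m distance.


Rate = volume_loss / distance
= 160.4 / 38.4
= 4.177 mm^3/m

4.177 mm^3/m


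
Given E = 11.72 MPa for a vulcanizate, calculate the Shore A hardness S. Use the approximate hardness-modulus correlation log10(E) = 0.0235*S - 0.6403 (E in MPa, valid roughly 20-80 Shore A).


log10(E) = 0.0235*S - 0.6403  =>  S = (log10(E) + 0.6403) / 0.0235
log10(11.72) = 1.068928
S = (1.068928 + 0.6403) / 0.0235 = 1.709228 / 0.0235
S = 72.7

Shore A = 72.7


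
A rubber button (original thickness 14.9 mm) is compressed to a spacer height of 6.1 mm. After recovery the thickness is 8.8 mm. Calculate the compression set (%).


CS = (t0 - recovered) / (t0 - ts) * 100
= (14.9 - 8.8) / (14.9 - 6.1) * 100
= 6.1 / 8.8 * 100
= 69.3%

69.3%


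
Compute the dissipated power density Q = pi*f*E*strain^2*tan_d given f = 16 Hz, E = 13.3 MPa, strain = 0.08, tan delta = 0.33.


Q = pi * f * E * strain^2 * tan_d
= pi * 16 * 13.3 * 0.08^2 * 0.33
= pi * 16 * 13.3 * 0.0064 * 0.33
= 1.4119

Q = 1.4119


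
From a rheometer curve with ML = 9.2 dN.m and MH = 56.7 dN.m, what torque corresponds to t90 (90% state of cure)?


M90 = ML + 0.9 * (MH - ML)
M90 = 9.2 + 0.9 * (56.7 - 9.2)
M90 = 9.2 + 0.9 * 47.5
M90 = 51.95 dN.m

51.95 dN.m


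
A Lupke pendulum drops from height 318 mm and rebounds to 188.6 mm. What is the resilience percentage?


Resilience = h_rebound / h_drop * 100
= 188.6 / 318 * 100
= 59.3%

59.3%


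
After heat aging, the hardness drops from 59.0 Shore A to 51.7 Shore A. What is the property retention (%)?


Retention = aged / original * 100
= 51.7 / 59.0 * 100
= 87.6%

87.6%


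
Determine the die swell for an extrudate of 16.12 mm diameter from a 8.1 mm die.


Die swell ratio = D_extrudate / D_die
= 16.12 / 8.1
= 1.99

Die swell = 1.99


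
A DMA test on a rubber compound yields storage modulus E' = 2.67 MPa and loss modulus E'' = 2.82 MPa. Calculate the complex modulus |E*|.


|E*| = sqrt(E'^2 + E''^2)
= sqrt(2.67^2 + 2.82^2)
= sqrt(7.1289 + 7.9524)
= 3.883 MPa

3.883 MPa


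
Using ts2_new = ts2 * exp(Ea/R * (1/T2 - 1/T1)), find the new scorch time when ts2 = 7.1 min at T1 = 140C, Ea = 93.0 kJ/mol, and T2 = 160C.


Convert temperatures: T1 = 140 + 273.15 = 413.15 K, T2 = 160 + 273.15 = 433.15 K
ts2_new = 7.1 * exp(93000 / 8.314 * (1/433.15 - 1/413.15))
1/T2 - 1/T1 = -1.1176e-04
ts2_new = 2.03 min

2.03 min
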